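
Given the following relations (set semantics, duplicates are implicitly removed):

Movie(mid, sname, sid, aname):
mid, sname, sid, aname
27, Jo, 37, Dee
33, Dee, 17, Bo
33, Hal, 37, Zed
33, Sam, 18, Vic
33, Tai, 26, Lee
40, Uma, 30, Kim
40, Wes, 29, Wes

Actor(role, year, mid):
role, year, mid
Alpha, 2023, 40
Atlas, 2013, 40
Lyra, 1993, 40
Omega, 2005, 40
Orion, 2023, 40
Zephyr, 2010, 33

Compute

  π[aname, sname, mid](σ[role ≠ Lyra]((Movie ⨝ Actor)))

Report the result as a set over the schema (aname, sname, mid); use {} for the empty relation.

Joining Movie and Actor on mid yields {(33, Dee, 17, Bo, Zephyr, 2010), (33, Hal, 37, Zed, Zephyr, 2010), (33, Sam, 18, Vic, Zephyr, 2010), (33, Tai, 26, Lee, Zephyr, 2010), (40, Uma, 30, Kim, Alpha, 2023), (40, Uma, 30, Kim, Atlas, 2013), (40, Uma, 30, Kim, Lyra, 1993), (40, Uma, 30, Kim, Omega, 2005), (40, Uma, 30, Kim, Orion, 2023), (40, Wes, 29, Wes, Alpha, 2023), (40, Wes, 29, Wes, Atlas, 2013), (40, Wes, 29, Wes, Lyra, 1993), (40, Wes, 29, Wes, Omega, 2005), (40, Wes, 29, Wes, Orion, 2023)}.
σ[role ≠ Lyra]: keep tuples satisfying role ≠ Lyra → {(33, Dee, 17, Bo, Zephyr, 2010), (33, Hal, 37, Zed, Zephyr, 2010), (33, Sam, 18, Vic, Zephyr, 2010), (33, Tai, 26, Lee, Zephyr, 2010), (40, Uma, 30, Kim, Alpha, 2023), (40, Uma, 30, Kim, Atlas, 2013), (40, Uma, 30, Kim, Omega, 2005), (40, Uma, 30, Kim, Orion, 2023), (40, Wes, 29, Wes, Alpha, 2023), (40, Wes, 29, Wes, Atlas, 2013), (40, Wes, 29, Wes, Omega, 2005), (40, Wes, 29, Wes, Orion, 2023)}
π_{aname, sname, mid} gives {(Bo, Dee, 33), (Kim, Uma, 40), (Lee, Tai, 33), (Vic, Sam, 33), (Wes, Wes, 40), (Zed, Hal, 33)} (6 duplicate(s) eliminated).

{(Bo, Dee, 33), (Kim, Uma, 40), (Lee, Tai, 33), (Vic, Sam, 33), (Wes, Wes, 40), (Zed, Hal, 33)}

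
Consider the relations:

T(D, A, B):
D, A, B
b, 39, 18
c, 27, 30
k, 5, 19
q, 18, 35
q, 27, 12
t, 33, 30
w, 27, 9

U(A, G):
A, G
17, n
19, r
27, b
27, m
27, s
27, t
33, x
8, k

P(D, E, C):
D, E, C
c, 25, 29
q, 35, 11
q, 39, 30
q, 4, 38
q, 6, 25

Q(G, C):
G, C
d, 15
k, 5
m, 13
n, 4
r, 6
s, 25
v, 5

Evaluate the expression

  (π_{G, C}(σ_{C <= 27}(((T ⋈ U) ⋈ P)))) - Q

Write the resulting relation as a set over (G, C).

{(b, 11), (b, 25), (m, 11), (m, 25), (s, 11), (t, 11), (t, 25)}

Joining T and U on A yields {(c, 27, 30, b), (c, 27, 30, m), (c, 27, 30, s), (c, 27, 30, t), (q, 27, 12, b), (q, 27, 12, m), (q, 27, 12, s), (q, 27, 12, t), (t, 33, 30, x), (w, 27, 9, b), (w, 27, 9, m), (w, 27, 9, s), (w, 27, 9, t)}.
Joining (T ⋈ U) and P on D yields {(c, 27, 30, b, 25, 29), (c, 27, 30, m, 25, 29), (c, 27, 30, s, 25, 29), (c, 27, 30, t, 25, 29), (q, 27, 12, b, 35, 11), (q, 27, 12, b, 39, 30), (q, 27, 12, b, 4, 38), (q, 27, 12, b, 6, 25), (q, 27, 12, m, 35, 11), (q, 27, 12, m, 39, 30), (q, 27, 12, m, 4, 38), (q, 27, 12, m, 6, 25), (q, 27, 12, s, 35, 11), (q, 27, 12, s, 39, 30), (q, 27, 12, s, 4, 38), (q, 27, 12, s, 6, 25), (q, 27, 12, t, 35, 11), (q, 27, 12, t, 39, 30), (q, 27, 12, t, 4, 38), (q, 27, 12, t, 6, 25)}.
σ[C <= 27]: keep tuples satisfying C <= 27 → {(q, 27, 12, b, 35, 11), (q, 27, 12, b, 6, 25), (q, 27, 12, m, 35, 11), (q, 27, 12, m, 6, 25), (q, 27, 12, s, 35, 11), (q, 27, 12, s, 6, 25), (q, 27, 12, t, 35, 11), (q, 27, 12, t, 6, 25)}
Projecting to G, C: {(b, 11), (b, 25), (m, 11), (m, 25), (s, 11), (s, 25), (t, 11), (t, 25)}
Difference: {(b, 11), (b, 25), (m, 11), (m, 25), (s, 11), (s, 25), (t, 11), (t, 25)} with {(d, 15), (k, 5), (m, 13), (n, 4), (r, 6), (s, 25), (v, 5)} → {(b, 11), (b, 25), (m, 11), (m, 25), (s, 11), (t, 11), (t, 25)}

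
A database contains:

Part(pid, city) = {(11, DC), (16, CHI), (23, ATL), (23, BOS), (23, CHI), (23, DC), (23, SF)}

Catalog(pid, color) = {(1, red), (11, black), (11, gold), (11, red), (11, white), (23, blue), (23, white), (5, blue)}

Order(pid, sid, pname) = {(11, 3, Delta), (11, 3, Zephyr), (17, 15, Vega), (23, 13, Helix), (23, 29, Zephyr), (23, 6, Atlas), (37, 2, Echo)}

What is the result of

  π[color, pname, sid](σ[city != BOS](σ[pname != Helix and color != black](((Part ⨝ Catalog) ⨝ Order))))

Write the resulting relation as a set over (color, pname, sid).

Joining Part and Catalog on pid yields {(11, DC, black), (11, DC, gold), (11, DC, red), (11, DC, white), (23, ATL, blue), (23, ATL, white), (23, BOS, blue), (23, BOS, white), (23, CHI, blue), (23, CHI, white), (23, DC, blue), (23, DC, white), (23, SF, blue), (23, SF, white)}.
Joining (Part ⨝ Catalog) and Order on pid yields {(11, DC, black, 3, Delta), (11, DC, black, 3, Zephyr), (11, DC, gold, 3, Delta), (11, DC, gold, 3, Zephyr), (11, DC, red, 3, Delta), (11, DC, red, 3, Zephyr), (11, DC, white, 3, Delta), (11, DC, white, 3, Zephyr), (23, ATL, blue, 13, Helix), (23, ATL, blue, 29, Zephyr), (23, ATL, blue, 6, Atlas), (23, ATL, white, 13, Helix), (23, ATL, white, 29, Zephyr), (23, ATL, white, 6, Atlas), (23, BOS, blue, 13, Helix), (23, BOS, blue, 29, Zephyr), (23, BOS, blue, 6, Atlas), (23, BOS, white, 13, Helix), (23, BOS, white, 29, Zephyr), (23, BOS, white, 6, Atlas), (23, CHI, blue, 13, Helix), (23, CHI, blue, 29, Zephyr), (23, CHI, blue, 6, Atlas), (23, CHI, white, 13, Helix), (23, CHI, white, 29, Zephyr), (23, CHI, white, 6, Atlas), (23, DC, blue, 13, Helix), (23, DC, blue, 29, Zephyr), (23, DC, blue, 6, Atlas), (23, DC, white, 13, Helix), (23, DC, white, 29, Zephyr), (23, DC, white, 6, Atlas), (23, SF, blue, 13, Helix), (23, SF, blue, 29, Zephyr), (23, SF, blue, 6, Atlas), (23, SF, white, 13, Helix), (23, SF, white, 29, Zephyr), (23, SF, white, 6, Atlas)}.
Apply σ_{pname != Helix and color != black}; surviving tuples: {(11, DC, gold, 3, Delta), (11, DC, gold, 3, Zephyr), (11, DC, red, 3, Delta), (11, DC, red, 3, Zephyr), (11, DC, white, 3, Delta), (11, DC, white, 3, Zephyr), (23, ATL, blue, 29, Zephyr), (23, ATL, blue, 6, Atlas), (23, ATL, white, 29, Zephyr), (23, ATL, white, 6, Atlas), (23, BOS, blue, 29, Zephyr), (23, BOS, blue, 6, Atlas), (23, BOS, white, 29, Zephyr), (23, BOS, white, 6, Atlas), (23, CHI, blue, 29, Zephyr), (23, CHI, blue, 6, Atlas), (23, CHI, white, 29, Zephyr), (23, CHI, white, 6, Atlas), (23, DC, blue, 29, Zephyr), (23, DC, blue, 6, Atlas), (23, DC, white, 29, Zephyr), (23, DC, white, 6, Atlas), (23, SF, blue, 29, Zephyr), (23, SF, blue, 6, Atlas), (23, SF, white, 29, Zephyr), (23, SF, white, 6, Atlas)}
Apply σ_{city != BOS}; surviving tuples: {(11, DC, gold, 3, Delta), (11, DC, gold, 3, Zephyr), (11, DC, red, 3, Delta), (11, DC, red, 3, Zephyr), (11, DC, white, 3, Delta), (11, DC, white, 3, Zephyr), (23, ATL, blue, 29, Zephyr), (23, ATL, blue, 6, Atlas), (23, ATL, white, 29, Zephyr), (23, ATL, white, 6, Atlas), (23, CHI, blue, 29, Zephyr), (23, CHI, blue, 6, Atlas), (23, CHI, white, 29, Zephyr), (23, CHI, white, 6, Atlas), (23, DC, blue, 29, Zephyr), (23, DC, blue, 6, Atlas), (23, DC, white, 29, Zephyr), (23, DC, white, 6, Atlas), (23, SF, blue, 29, Zephyr), (23, SF, blue, 6, Atlas), (23, SF, white, 29, Zephyr), (23, SF, white, 6, Atlas)}
π[color, pname, sid]: project onto (color, pname, sid) (12 duplicate(s) eliminated) → {(blue, Atlas, 6), (blue, Zephyr, 29), (gold, Delta, 3), (gold, Zephyr, 3), (red, Delta, 3), (red, Zephyr, 3), (white, Atlas, 6), (white, Delta, 3), (white, Zephyr, 29), (white, Zephyr, 3)}

{(blue, Atlas, 6), (blue, Zephyr, 29), (gold, Delta, 3), (gold, Zephyr, 3), (red, Delta, 3), (red, Zephyr, 3), (white, Atlas, 6), (white, Delta, 3), (white, Zephyr, 29), (white, Zephyr, 3)}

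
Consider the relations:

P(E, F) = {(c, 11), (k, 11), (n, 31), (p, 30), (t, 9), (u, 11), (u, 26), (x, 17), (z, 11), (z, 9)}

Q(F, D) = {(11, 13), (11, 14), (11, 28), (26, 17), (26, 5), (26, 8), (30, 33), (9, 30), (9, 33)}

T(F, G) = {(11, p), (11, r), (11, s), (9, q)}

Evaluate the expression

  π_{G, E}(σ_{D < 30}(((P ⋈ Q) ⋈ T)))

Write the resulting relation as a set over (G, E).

{(p, c), (p, k), (p, u), (p, z), (r, c), (r, k), (r, u), (r, z), (s, c), (s, k), (s, u), (s, z)}

Joining P and Q on F yields {(c, 11, 13), (c, 11, 14), (c, 11, 28), (k, 11, 13), (k, 11, 14), (k, 11, 28), (p, 30, 33), (t, 9, 30), (t, 9, 33), (u, 11, 13), (u, 11, 14), (u, 11, 28), (u, 26, 17), (u, 26, 5), (u, 26, 8), (z, 11, 13), (z, 11, 14), (z, 11, 28), (z, 9, 30), (z, 9, 33)}.
Joining (P ⋈ Q) and T on F yields {(c, 11, 13, p), (c, 11, 13, r), (c, 11, 13, s), (c, 11, 14, p), (c, 11, 14, r), (c, 11, 14, s), (c, 11, 28, p), (c, 11, 28, r), (c, 11, 28, s), (k, 11, 13, p), (k, 11, 13, r), (k, 11, 13, s), (k, 11, 14, p), (k, 11, 14, r), (k, 11, 14, s), (k, 11, 28, p), (k, 11, 28, r), (k, 11, 28, s), (t, 9, 30, q), (t, 9, 33, q), (u, 11, 13, p), (u, 11, 13, r), (u, 11, 13, s), (u, 11, 14, p), (u, 11, 14, r), (u, 11, 14, s), (u, 11, 28, p), (u, 11, 28, r), (u, 11, 28, s), (z, 11, 13, p), (z, 11, 13, r), (z, 11, 13, s), (z, 11, 14, p), (z, 11, 14, r), (z, 11, 14, s), (z, 11, 28, p), (z, 11, 28, r), (z, 11, 28, s), (z, 9, 30, q), (z, 9, 33, q)}.
σ[D < 30]: keep tuples satisfying D < 30 → {(c, 11, 13, p), (c, 11, 13, r), (c, 11, 13, s), (c, 11, 14, p), (c, 11, 14, r), (c, 11, 14, s), (c, 11, 28, p), (c, 11, 28, r), (c, 11, 28, s), (k, 11, 13, p), (k, 11, 13, r), (k, 11, 13, s), (k, 11, 14, p), (k, 11, 14, r), (k, 11, 14, s), (k, 11, 28, p), (k, 11, 28, r), (k, 11, 28, s), (u, 11, 13, p), (u, 11, 13, r), (u, 11, 13, s), (u, 11, 14, p), (u, 11, 14, r), (u, 11, 14, s), (u, 11, 28, p), (u, 11, 28, r), (u, 11, 28, s), (z, 11, 13, p), (z, 11, 13, r), (z, 11, 13, s), (z, 11, 14, p), (z, 11, 14, r), (z, 11, 14, s), (z, 11, 28, p), (z, 11, 28, r), (z, 11, 28, s)}
Projecting to G, E (24 duplicate(s) eliminated): {(p, c), (p, k), (p, u), (p, z), (r, c), (r, k), (r, u), (r, z), (s, c), (s, k), (s, u), (s, z)}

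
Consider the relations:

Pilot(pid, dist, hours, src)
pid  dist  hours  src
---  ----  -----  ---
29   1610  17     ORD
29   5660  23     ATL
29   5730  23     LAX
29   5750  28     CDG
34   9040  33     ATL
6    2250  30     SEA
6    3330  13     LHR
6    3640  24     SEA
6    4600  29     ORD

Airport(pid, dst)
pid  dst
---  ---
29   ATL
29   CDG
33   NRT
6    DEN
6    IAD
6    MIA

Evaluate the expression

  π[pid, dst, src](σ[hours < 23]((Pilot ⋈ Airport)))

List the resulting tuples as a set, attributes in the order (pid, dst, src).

{(29, ATL, ORD), (29, CDG, ORD), (6, DEN, LHR), (6, IAD, LHR), (6, MIA, LHR)}

Natural join on pid: {(29, 1610, 17, ORD, ATL), (29, 1610, 17, ORD, CDG), (29, 5660, 23, ATL, ATL), (29, 5660, 23, ATL, CDG), (29, 5730, 23, LAX, ATL), (29, 5730, 23, LAX, CDG), (29, 5750, 28, CDG, ATL), (29, 5750, 28, CDG, CDG), (6, 2250, 30, SEA, DEN), (6, 2250, 30, SEA, IAD), (6, 2250, 30, SEA, MIA), (6, 3330, 13, LHR, DEN), (6, 3330, 13, LHR, IAD), (6, 3330, 13, LHR, MIA), (6, 3640, 24, SEA, DEN), (6, 3640, 24, SEA, IAD), (6, 3640, 24, SEA, MIA), (6, 4600, 29, ORD, DEN), (6, 4600, 29, ORD, IAD), (6, 4600, 29, ORD, MIA)}
σ[hours < 23]: keep tuples satisfying hours < 23 → {(29, 1610, 17, ORD, ATL), (29, 1610, 17, ORD, CDG), (6, 3330, 13, LHR, DEN), (6, 3330, 13, LHR, IAD), (6, 3330, 13, LHR, MIA)}
π[pid, dst, src]: project onto (pid, dst, src) → {(29, ATL, ORD), (29, CDG, ORD), (6, DEN, LHR), (6, IAD, LHR), (6, MIA, LHR)}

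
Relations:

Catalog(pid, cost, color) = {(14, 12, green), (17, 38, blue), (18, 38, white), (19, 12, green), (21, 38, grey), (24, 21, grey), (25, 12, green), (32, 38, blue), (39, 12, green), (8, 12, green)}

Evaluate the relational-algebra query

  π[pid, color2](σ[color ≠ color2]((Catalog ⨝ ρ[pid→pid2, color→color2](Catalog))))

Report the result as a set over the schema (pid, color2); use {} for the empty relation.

ρ[pid→pid2, color→color2]: schema becomes (pid2, cost, color2); tuples unchanged.
Joining Catalog and ρ[pid→pid2, color→color2](Catalog) on cost yields {(14, 12, green, 14, green), (14, 12, green, 19, green), (14, 12, green, 25, green), (14, 12, green, 39, green), (14, 12, green, 8, green), (17, 38, blue, 17, blue), (17, 38, blue, 18, white), (17, 38, blue, 21, grey), (17, 38, blue, 32, blue), (18, 38, white, 17, blue), (18, 38, white, 18, white), (18, 38, white, 21, grey), (18, 38, white, 32, blue), (19, 12, green, 14, green), (19, 12, green, 19, green), (19, 12, green, 25, green), (19, 12, green, 39, green), (19, 12, green, 8, green), (21, 38, grey, 17, blue), (21, 38, grey, 18, white), (21, 38, grey, 21, grey), (21, 38, grey, 32, blue), (24, 21, grey, 24, grey), (25, 12, green, 14, green), (25, 12, green, 19, green), (25, 12, green, 25, green), (25, 12, green, 39, green), (25, 12, green, 8, green), (32, 38, blue, 17, blue), (32, 38, blue, 18, white), (32, 38, blue, 21, grey), (32, 38, blue, 32, blue), (39, 12, green, 14, green), (39, 12, green, 19, green), (39, 12, green, 25, green), (39, 12, green, 39, green), (39, 12, green, 8, green), (8, 12, green, 14, green), (8, 12, green, 19, green), (8, 12, green, 25, green), (8, 12, green, 39, green), (8, 12, green, 8, green)}.
σ[color ≠ color2]: keep tuples satisfying color ≠ color2 → {(17, 38, blue, 18, white), (17, 38, blue, 21, grey), (18, 38, white, 17, blue), (18, 38, white, 21, grey), (18, 38, white, 32, blue), (21, 38, grey, 17, blue), (21, 38, grey, 18, white), (21, 38, grey, 32, blue), (32, 38, blue, 18, white), (32, 38, blue, 21, grey)}
Projecting to pid, color2 (2 duplicate(s) eliminated): {(17, grey), (17, white), (18, blue), (18, grey), (21, blue), (21, white), (32, grey), (32, white)}

{(17, grey), (17, white), (18, blue), (18, grey), (21, blue), (21, white), (32, grey), (32, white)}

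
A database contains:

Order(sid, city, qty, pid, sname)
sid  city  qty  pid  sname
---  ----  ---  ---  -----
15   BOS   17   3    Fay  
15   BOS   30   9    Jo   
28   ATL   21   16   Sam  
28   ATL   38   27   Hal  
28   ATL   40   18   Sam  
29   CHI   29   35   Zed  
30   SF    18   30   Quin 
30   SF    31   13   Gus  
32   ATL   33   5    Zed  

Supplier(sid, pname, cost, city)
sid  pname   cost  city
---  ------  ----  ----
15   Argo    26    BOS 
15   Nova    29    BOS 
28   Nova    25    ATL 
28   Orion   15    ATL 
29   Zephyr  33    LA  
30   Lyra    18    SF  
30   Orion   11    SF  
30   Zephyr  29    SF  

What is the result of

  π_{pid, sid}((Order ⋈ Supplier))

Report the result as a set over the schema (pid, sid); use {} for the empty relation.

Order ⋈ Supplier (natural join on sid, city): {(15, BOS, 17, 3, Fay, Argo, 26), (15, BOS, 17, 3, Fay, Nova, 29), (15, BOS, 30, 9, Jo, Argo, 26), (15, BOS, 30, 9, Jo, Nova, 29), (28, ATL, 21, 16, Sam, Nova, 25), (28, ATL, 21, 16, Sam, Orion, 15), (28, ATL, 38, 27, Hal, Nova, 25), (28, ATL, 38, 27, Hal, Orion, 15), (28, ATL, 40, 18, Sam, Nova, 25), (28, ATL, 40, 18, Sam, Orion, 15), (30, SF, 18, 30, Quin, Lyra, 18), (30, SF, 18, 30, Quin, Orion, 11), (30, SF, 18, 30, Quin, Zephyr, 29), (30, SF, 31, 13, Gus, Lyra, 18), (30, SF, 31, 13, Gus, Orion, 11), (30, SF, 31, 13, Gus, Zephyr, 29)}
Keep only column(s) pid, sid (9 duplicate(s) eliminated): {(13, 30), (16, 28), (18, 28), (27, 28), (3, 15), (30, 30), (9, 15)}

{(13, 30), (16, 28), (18, 28), (27, 28), (3, 15), (30, 30), (9, 15)}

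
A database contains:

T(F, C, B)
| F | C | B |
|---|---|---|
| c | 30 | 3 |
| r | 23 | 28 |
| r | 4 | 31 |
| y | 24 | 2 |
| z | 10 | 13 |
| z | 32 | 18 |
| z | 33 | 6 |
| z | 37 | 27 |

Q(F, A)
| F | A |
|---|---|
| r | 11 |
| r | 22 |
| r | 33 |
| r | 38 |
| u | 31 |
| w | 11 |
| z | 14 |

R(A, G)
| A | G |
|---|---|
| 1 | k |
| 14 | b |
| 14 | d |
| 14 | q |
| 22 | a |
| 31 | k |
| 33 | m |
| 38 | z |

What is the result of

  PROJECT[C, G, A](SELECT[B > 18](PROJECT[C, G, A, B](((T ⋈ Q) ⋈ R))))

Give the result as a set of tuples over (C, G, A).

Natural join on F: {(r, 23, 28, 11), (r, 23, 28, 22), (r, 23, 28, 33), (r, 23, 28, 38), (r, 4, 31, 11), (r, 4, 31, 22), (r, 4, 31, 33), (r, 4, 31, 38), (z, 10, 13, 14), (z, 32, 18, 14), (z, 33, 6, 14), (z, 37, 27, 14)}
Natural join on A: {(r, 23, 28, 22, a), (r, 23, 28, 33, m), (r, 23, 28, 38, z), (r, 4, 31, 22, a), (r, 4, 31, 33, m), (r, 4, 31, 38, z), (z, 10, 13, 14, b), (z, 10, 13, 14, d), (z, 10, 13, 14, q), (z, 32, 18, 14, b), (z, 32, 18, 14, d), (z, 32, 18, 14, q), (z, 33, 6, 14, b), (z, 33, 6, 14, d), (z, 33, 6, 14, q), (z, 37, 27, 14, b), (z, 37, 27, 14, d), (z, 37, 27, 14, q)}
Keep only column(s) C, G, A, B: {(10, b, 14, 13), (10, d, 14, 13), (10, q, 14, 13), (23, a, 22, 28), (23, m, 33, 28), (23, z, 38, 28), (32, b, 14, 18), (32, d, 14, 18), (32, q, 14, 18), (33, b, 14, 6), (33, d, 14, 6), (33, q, 14, 6), (37, b, 14, 27), (37, d, 14, 27), (37, q, 14, 27), (4, a, 22, 31), (4, m, 33, 31), (4, z, 38, 31)}
Apply σ_{B > 18}; surviving tuples: {(23, a, 22, 28), (23, m, 33, 28), (23, z, 38, 28), (37, b, 14, 27), (37, d, 14, 27), (37, q, 14, 27), (4, a, 22, 31), (4, m, 33, 31), (4, z, 38, 31)}
Keep only column(s) C, G, A: {(23, a, 22), (23, m, 33), (23, z, 38), (37, b, 14), (37, d, 14), (37, q, 14), (4, a, 22), (4, m, 33), (4, z, 38)}

{(23, a, 22), (23, m, 33), (23, z, 38), (37, b, 14), (37, d, 14), (37, q, 14), (4, a, 22), (4, m, 33), (4, z, 38)}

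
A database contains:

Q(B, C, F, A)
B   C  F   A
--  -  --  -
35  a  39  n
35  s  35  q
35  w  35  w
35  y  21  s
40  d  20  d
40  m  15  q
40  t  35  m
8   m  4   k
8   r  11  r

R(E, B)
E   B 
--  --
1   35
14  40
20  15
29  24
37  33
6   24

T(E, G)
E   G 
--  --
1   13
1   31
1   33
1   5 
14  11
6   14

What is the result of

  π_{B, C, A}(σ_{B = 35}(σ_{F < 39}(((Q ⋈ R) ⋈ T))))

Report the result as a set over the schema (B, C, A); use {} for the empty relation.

Q ⋈ R (natural join on B): {(35, a, 39, n, 1), (35, s, 35, q, 1), (35, w, 35, w, 1), (35, y, 21, s, 1), (40, d, 20, d, 14), (40, m, 15, q, 14), (40, t, 35, m, 14)}
(Q ⋈ R) ⋈ T (natural join on E): {(35, a, 39, n, 1, 13), (35, a, 39, n, 1, 31), (35, a, 39, n, 1, 33), (35, a, 39, n, 1, 5), (35, s, 35, q, 1, 13), (35, s, 35, q, 1, 31), (35, s, 35, q, 1, 33), (35, s, 35, q, 1, 5), (35, w, 35, w, 1, 13), (35, w, 35, w, 1, 31), (35, w, 35, w, 1, 33), (35, w, 35, w, 1, 5), (35, y, 21, s, 1, 13), (35, y, 21, s, 1, 31), (35, y, 21, s, 1, 33), (35, y, 21, s, 1, 5), (40, d, 20, d, 14, 11), (40, m, 15, q, 14, 11), (40, t, 35, m, 14, 11)}
Selection F < 39: {(35, s, 35, q, 1, 13), (35, s, 35, q, 1, 31), (35, s, 35, q, 1, 33), (35, s, 35, q, 1, 5), (35, w, 35, w, 1, 13), (35, w, 35, w, 1, 31), (35, w, 35, w, 1, 33), (35, w, 35, w, 1, 5), (35, y, 21, s, 1, 13), (35, y, 21, s, 1, 31), (35, y, 21, s, 1, 33), (35, y, 21, s, 1, 5), (40, d, 20, d, 14, 11), (40, m, 15, q, 14, 11), (40, t, 35, m, 14, 11)}
Selection B = 35: {(35, s, 35, q, 1, 13), (35, s, 35, q, 1, 31), (35, s, 35, q, 1, 33), (35, s, 35, q, 1, 5), (35, w, 35, w, 1, 13), (35, w, 35, w, 1, 31), (35, w, 35, w, 1, 33), (35, w, 35, w, 1, 5), (35, y, 21, s, 1, 13), (35, y, 21, s, 1, 31), (35, y, 21, s, 1, 33), (35, y, 21, s, 1, 5)}
π[B, C, A]: project onto (B, C, A) (9 duplicate(s) eliminated) → {(35, s, q), (35, w, w), (35, y, s)}

{(35, s, q), (35, w, w), (35, y, s)}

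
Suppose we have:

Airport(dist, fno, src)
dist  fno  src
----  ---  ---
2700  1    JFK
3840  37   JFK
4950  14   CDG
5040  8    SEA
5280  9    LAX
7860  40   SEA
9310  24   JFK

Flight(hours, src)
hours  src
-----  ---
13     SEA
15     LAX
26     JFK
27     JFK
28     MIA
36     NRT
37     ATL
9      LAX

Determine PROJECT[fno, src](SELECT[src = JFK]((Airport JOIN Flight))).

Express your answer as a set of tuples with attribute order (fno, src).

Airport ⋈ Flight (natural join on src): {(2700, 1, JFK, 26), (2700, 1, JFK, 27), (3840, 37, JFK, 26), (3840, 37, JFK, 27), (5040, 8, SEA, 13), (5280, 9, LAX, 15), (5280, 9, LAX, 9), (7860, 40, SEA, 13), (9310, 24, JFK, 26), (9310, 24, JFK, 27)}
σ[src = JFK]: keep tuples satisfying src = JFK → {(2700, 1, JFK, 26), (2700, 1, JFK, 27), (3840, 37, JFK, 26), (3840, 37, JFK, 27), (9310, 24, JFK, 26), (9310, 24, JFK, 27)}
π[fno, src]: project onto (fno, src) (3 duplicate(s) eliminated) → {(1, JFK), (24, JFK), (37, JFK)}

{(1, JFK), (24, JFK), (37, JFK)}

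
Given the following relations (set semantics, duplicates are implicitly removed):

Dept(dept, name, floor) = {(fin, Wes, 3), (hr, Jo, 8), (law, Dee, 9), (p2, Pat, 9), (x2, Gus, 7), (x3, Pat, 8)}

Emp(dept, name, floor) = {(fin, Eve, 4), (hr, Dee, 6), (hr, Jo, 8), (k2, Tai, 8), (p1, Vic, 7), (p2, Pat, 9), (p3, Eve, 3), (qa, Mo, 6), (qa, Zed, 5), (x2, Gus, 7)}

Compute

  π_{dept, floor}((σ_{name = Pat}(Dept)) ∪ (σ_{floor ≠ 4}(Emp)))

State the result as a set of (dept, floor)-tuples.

{(hr, 6), (hr, 8), (k2, 8), (p1, 7), (p2, 9), (p3, 3), (qa, 5), (qa, 6), (x2, 7), (x3, 8)}

σ[name = Pat]: keep tuples satisfying name = Pat → {(p2, Pat, 9), (x3, Pat, 8)}
σ[floor ≠ 4]: keep tuples satisfying floor ≠ 4 → {(hr, Dee, 6), (hr, Jo, 8), (k2, Tai, 8), (p1, Vic, 7), (p2, Pat, 9), (p3, Eve, 3), (qa, Mo, 6), (qa, Zed, 5), (x2, Gus, 7)}
Set union of the two operands is {(hr, Dee, 6), (hr, Jo, 8), (k2, Tai, 8), (p1, Vic, 7), (p2, Pat, 9), (p3, Eve, 3), (qa, Mo, 6), (qa, Zed, 5), (x2, Gus, 7), (x3, Pat, 8)}.
Keep only column(s) dept, floor: {(hr, 6), (hr, 8), (k2, 8), (p1, 7), (p2, 9), (p3, 3), (qa, 5), (qa, 6), (x2, 7), (x3, 8)}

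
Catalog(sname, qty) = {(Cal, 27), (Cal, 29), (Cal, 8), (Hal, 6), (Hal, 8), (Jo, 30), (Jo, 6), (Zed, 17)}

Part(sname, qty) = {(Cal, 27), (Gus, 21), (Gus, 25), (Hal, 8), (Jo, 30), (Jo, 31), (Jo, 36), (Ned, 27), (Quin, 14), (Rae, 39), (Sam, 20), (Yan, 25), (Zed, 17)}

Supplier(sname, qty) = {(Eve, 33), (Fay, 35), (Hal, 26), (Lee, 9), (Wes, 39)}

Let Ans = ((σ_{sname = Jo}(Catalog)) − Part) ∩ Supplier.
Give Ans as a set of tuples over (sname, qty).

{}

σ[sname = Jo]: keep tuples satisfying sname = Jo → {(Jo, 30), (Jo, 6)}
Set difference of the two operands is {(Jo, 6)}.
Set intersection of the two operands is {}.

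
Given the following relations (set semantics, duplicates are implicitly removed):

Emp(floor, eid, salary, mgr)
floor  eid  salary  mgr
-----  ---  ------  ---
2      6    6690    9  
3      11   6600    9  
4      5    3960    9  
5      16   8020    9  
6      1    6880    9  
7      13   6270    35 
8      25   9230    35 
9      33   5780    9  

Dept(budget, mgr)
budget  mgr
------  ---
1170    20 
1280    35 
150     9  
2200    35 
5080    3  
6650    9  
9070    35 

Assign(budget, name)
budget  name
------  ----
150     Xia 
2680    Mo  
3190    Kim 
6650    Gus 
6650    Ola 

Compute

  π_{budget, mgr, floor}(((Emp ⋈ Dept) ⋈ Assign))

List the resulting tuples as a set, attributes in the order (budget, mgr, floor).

{(150, 9, 2), (150, 9, 3), (150, 9, 4), (150, 9, 5), (150, 9, 6), (150, 9, 9), (6650, 9, 2), (6650, 9, 3), (6650, 9, 4), (6650, 9, 5), (6650, 9, 6), (6650, 9, 9)}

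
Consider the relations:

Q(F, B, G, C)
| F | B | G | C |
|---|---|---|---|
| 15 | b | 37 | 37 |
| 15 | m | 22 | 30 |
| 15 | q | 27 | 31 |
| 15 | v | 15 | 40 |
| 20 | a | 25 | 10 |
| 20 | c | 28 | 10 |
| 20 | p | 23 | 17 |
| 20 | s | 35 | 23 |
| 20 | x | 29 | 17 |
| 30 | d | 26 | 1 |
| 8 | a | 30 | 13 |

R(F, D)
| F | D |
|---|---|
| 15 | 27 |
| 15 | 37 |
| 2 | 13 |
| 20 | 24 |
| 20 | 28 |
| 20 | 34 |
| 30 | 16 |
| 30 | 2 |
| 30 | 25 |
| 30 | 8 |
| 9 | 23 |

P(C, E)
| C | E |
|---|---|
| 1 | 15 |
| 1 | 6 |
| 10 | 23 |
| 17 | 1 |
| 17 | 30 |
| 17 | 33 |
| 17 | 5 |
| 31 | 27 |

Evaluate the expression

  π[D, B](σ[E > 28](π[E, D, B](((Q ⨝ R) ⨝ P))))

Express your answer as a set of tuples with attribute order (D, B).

Joining Q and R on F yields {(15, b, 37, 37, 27), (15, b, 37, 37, 37), (15, m, 22, 30, 27), (15, m, 22, 30, 37), (15, q, 27, 31, 27), (15, q, 27, 31, 37), (15, v, 15, 40, 27), (15, v, 15, 40, 37), (20, a, 25, 10, 24), (20, a, 25, 10, 28), (20, a, 25, 10, 34), (20, c, 28, 10, 24), (20, c, 28, 10, 28), (20, c, 28, 10, 34), (20, p, 23, 17, 24), (20, p, 23, 17, 28), (20, p, 23, 17, 34), (20, s, 35, 23, 24), (20, s, 35, 23, 28), (20, s, 35, 23, 34), (20, x, 29, 17, 24), (20, x, 29, 17, 28), (20, x, 29, 17, 34), (30, d, 26, 1, 16), (30, d, 26, 1, 2), (30, d, 26, 1, 25), (30, d, 26, 1, 8)}.
Joining (Q ⨝ R) and P on C yields {(15, q, 27, 31, 27, 27), (15, q, 27, 31, 37, 27), (20, a, 25, 10, 24, 23), (20, a, 25, 10, 28, 23), (20, a, 25, 10, 34, 23), (20, c, 28, 10, 24, 23), (20, c, 28, 10, 28, 23), (20, c, 28, 10, 34, 23), (20, p, 23, 17, 24, 1), (20, p, 23, 17, 24, 30), (20, p, 23, 17, 24, 33), (20, p, 23, 17, 24, 5), (20, p, 23, 17, 28, 1), (20, p, 23, 17, 28, 30), (20, p, 23, 17, 28, 33), (20, p, 23, 17, 28, 5), (20, p, 23, 17, 34, 1), (20, p, 23, 17, 34, 30), (20, p, 23, 17, 34, 33), (20, p, 23, 17, 34, 5), (20, x, 29, 17, 24, 1), (20, x, 29, 17, 24, 30), (20, x, 29, 17, 24, 33), (20, x, 29, 17, 24, 5), (20, x, 29, 17, 28, 1), (20, x, 29, 17, 28, 30), (20, x, 29, 17, 28, 33), (20, x, 29, 17, 28, 5), (20, x, 29, 17, 34, 1), (20, x, 29, 17, 34, 30), (20, x, 29, 17, 34, 33), (20, x, 29, 17, 34, 5), (30, d, 26, 1, 16, 15), (30, d, 26, 1, 16, 6), (30, d, 26, 1, 2, 15), (30, d, 26, 1, 2, 6), (30, d, 26, 1, 25, 15), (30, d, 26, 1, 25, 6), (30, d, 26, 1, 8, 15), (30, d, 26, 1, 8, 6)}.
Keep only column(s) E, D, B: {(1, 24, p), (1, 24, x), (1, 28, p), (1, 28, x), (1, 34, p), (1, 34, x), (15, 16, d), (15, 2, d), (15, 25, d), (15, 8, d), (23, 24, a), (23, 24, c), (23, 28, a), (23, 28, c), (23, 34, a), (23, 34, c), (27, 27, q), (27, 37, q), (30, 24, p), (30, 24, x), (30, 28, p), (30, 28, x), (30, 34, p), (30, 34, x), (33, 24, p), (33, 24, x), (33, 28, p), (33, 28, x), (33, 34, p), (33, 34, x), (5, 24, p), (5, 24, x), (5, 28, p), (5, 28, x), (5, 34, p), (5, 34, x), (6, 16, d), (6, 2, d), (6, 25, d), (6, 8, d)}
Selection E > 28: {(30, 24, p), (30, 24, x), (30, 28, p), (30, 28, x), (30, 34, p), (30, 34, x), (33, 24, p), (33, 24, x), (33, 28, p), (33, 28, x), (33, 34, p), (33, 34, x)}
Keep only column(s) D, B (6 duplicate(s) eliminated): {(24, p), (24, x), (28, p), (28, x), (34, p), (34, x)}

{(24, p), (24, x), (28, p), (28, x), (34, p), (34, x)}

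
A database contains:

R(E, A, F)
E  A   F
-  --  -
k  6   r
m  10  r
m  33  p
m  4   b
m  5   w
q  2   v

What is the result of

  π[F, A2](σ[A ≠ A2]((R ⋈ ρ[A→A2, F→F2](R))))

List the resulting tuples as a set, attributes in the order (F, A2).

{(b, 10), (b, 33), (b, 5), (p, 10), (p, 4), (p, 5), (r, 33), (r, 4), (r, 5), (w, 10), (w, 33), (w, 4)}

ρ[A→A2, F→F2]: schema becomes (E, A2, F2); tuples unchanged.
R ⋈ ρ[A→A2, F→F2](R) (natural join on E): {(k, 6, r, 6, r), (m, 10, r, 10, r), (m, 10, r, 33, p), (m, 10, r, 4, b), (m, 10, r, 5, w), (m, 33, p, 10, r), (m, 33, p, 33, p), (m, 33, p, 4, b), (m, 33, p, 5, w), (m, 4, b, 10, r), (m, 4, b, 33, p), (m, 4, b, 4, b), (m, 4, b, 5, w), (m, 5, w, 10, r), (m, 5, w, 33, p), (m, 5, w, 4, b), (m, 5, w, 5, w), (q, 2, v, 2, v)}
σ[A ≠ A2]: keep tuples satisfying A ≠ A2 → {(m, 10, r, 33, p), (m, 10, r, 4, b), (m, 10, r, 5, w), (m, 33, p, 10, r), (m, 33, p, 4, b), (m, 33, p, 5, w), (m, 4, b, 10, r), (m, 4, b, 33, p), (m, 4, b, 5, w), (m, 5, w, 10, r), (m, 5, w, 33, p), (m, 5, w, 4, b)}
Projecting to F, A2: {(b, 10), (b, 33), (b, 5), (p, 10), (p, 4), (p, 5), (r, 33), (r, 4), (r, 5), (w, 10), (w, 33), (w, 4)}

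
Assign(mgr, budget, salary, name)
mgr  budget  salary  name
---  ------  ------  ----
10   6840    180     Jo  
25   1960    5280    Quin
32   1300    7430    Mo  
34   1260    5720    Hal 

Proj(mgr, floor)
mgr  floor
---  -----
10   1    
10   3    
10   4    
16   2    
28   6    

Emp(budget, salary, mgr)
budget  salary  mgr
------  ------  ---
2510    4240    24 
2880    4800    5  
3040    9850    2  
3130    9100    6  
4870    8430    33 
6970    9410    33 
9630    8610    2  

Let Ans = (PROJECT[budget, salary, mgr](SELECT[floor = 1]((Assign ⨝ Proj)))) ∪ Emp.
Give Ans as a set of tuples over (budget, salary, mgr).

Natural join on mgr: {(10, 6840, 180, Jo, 1), (10, 6840, 180, Jo, 3), (10, 6840, 180, Jo, 4)}
Selection floor = 1: {(10, 6840, 180, Jo, 1)}
π_{budget, salary, mgr} gives {(6840, 180, 10)}.
Taking the union: {(2510, 4240, 24), (2880, 4800, 5), (3040, 9850, 2), (3130, 9100, 6), (4870, 8430, 33), (6840, 180, 10), (6970, 9410, 33), (9630, 8610, 2)}

{(2510, 4240, 24), (2880, 4800, 5), (3040, 9850, 2), (3130, 9100, 6), (4870, 8430, 33), (6840, 180, 10), (6970, 9410, 33), (9630, 8610, 2)}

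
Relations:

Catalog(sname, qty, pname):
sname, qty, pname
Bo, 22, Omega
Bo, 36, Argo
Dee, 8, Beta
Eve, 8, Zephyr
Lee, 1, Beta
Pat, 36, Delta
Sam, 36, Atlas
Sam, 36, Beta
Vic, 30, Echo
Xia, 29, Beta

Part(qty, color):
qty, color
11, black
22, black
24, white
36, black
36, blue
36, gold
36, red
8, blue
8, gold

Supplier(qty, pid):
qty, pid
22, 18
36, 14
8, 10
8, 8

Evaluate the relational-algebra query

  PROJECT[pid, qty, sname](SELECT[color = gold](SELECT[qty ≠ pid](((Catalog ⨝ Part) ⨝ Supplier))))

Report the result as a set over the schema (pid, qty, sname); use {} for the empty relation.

Natural join on qty: {(Bo, 22, Omega, black), (Bo, 36, Argo, black), (Bo, 36, Argo, blue), (Bo, 36, Argo, gold), (Bo, 36, Argo, red), (Dee, 8, Beta, blue), (Dee, 8, Beta, gold), (Eve, 8, Zephyr, blue), (Eve, 8, Zephyr, gold), (Pat, 36, Delta, black), (Pat, 36, Delta, blue), (Pat, 36, Delta, gold), (Pat, 36, Delta, red), (Sam, 36, Atlas, black), (Sam, 36, Atlas, blue), (Sam, 36, Atlas, gold), (Sam, 36, Atlas, red), (Sam, 36, Beta, black), (Sam, 36, Beta, blue), (Sam, 36, Beta, gold), (Sam, 36, Beta, red)}
Natural join on qty: {(Bo, 22, Omega, black, 18), (Bo, 36, Argo, black, 14), (Bo, 36, Argo, blue, 14), (Bo, 36, Argo, gold, 14), (Bo, 36, Argo, red, 14), (Dee, 8, Beta, blue, 10), (Dee, 8, Beta, blue, 8), (Dee, 8, Beta, gold, 10), (Dee, 8, Beta, gold, 8), (Eve, 8, Zephyr, blue, 10), (Eve, 8, Zephyr, blue, 8), (Eve, 8, Zephyr, gold, 10), (Eve, 8, Zephyr, gold, 8), (Pat, 36, Delta, black, 14), (Pat, 36, Delta, blue, 14), (Pat, 36, Delta, gold, 14), (Pat, 36, Delta, red, 14), (Sam, 36, Atlas, black, 14), (Sam, 36, Atlas, blue, 14), (Sam, 36, Atlas, gold, 14), (Sam, 36, Atlas, red, 14), (Sam, 36, Beta, black, 14), (Sam, 36, Beta, blue, 14), (Sam, 36, Beta, gold, 14), (Sam, 36, Beta, red, 14)}
Apply σ_{qty ≠ pid}; surviving tuples: {(Bo, 22, Omega, black, 18), (Bo, 36, Argo, black, 14), (Bo, 36, Argo, blue, 14), (Bo, 36, Argo, gold, 14), (Bo, 36, Argo, red, 14), (Dee, 8, Beta, blue, 10), (Dee, 8, Beta, gold, 10), (Eve, 8, Zephyr, blue, 10), (Eve, 8, Zephyr, gold, 10), (Pat, 36, Delta, black, 14), (Pat, 36, Delta, blue, 14), (Pat, 36, Delta, gold, 14), (Pat, 36, Delta, red, 14), (Sam, 36, Atlas, black, 14), (Sam, 36, Atlas, blue, 14), (Sam, 36, Atlas, gold, 14), (Sam, 36, Atlas, red, 14), (Sam, 36, Beta, black, 14), (Sam, 36, Beta, blue, 14), (Sam, 36, Beta, gold, 14), (Sam, 36, Beta, red, 14)}
Apply σ_{color = gold}; surviving tuples: {(Bo, 36, Argo, gold, 14), (Dee, 8, Beta, gold, 10), (Eve, 8, Zephyr, gold, 10), (Pat, 36, Delta, gold, 14), (Sam, 36, Atlas, gold, 14), (Sam, 36, Beta, gold, 14)}
Projecting to pid, qty, sname (1 duplicate(s) eliminated): {(10, 8, Dee), (10, 8, Eve), (14, 36, Bo), (14, 36, Pat), (14, 36, Sam)}

{(10, 8, Dee), (10, 8, Eve), (14, 36, Bo), (14, 36, Pat), (14, 36, Sam)}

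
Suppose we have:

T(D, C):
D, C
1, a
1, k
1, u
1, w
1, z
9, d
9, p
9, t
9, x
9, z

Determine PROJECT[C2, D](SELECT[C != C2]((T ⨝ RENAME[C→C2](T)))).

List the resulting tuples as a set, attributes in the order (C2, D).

{(a, 1), (d, 9), (k, 1), (p, 9), (t, 9), (u, 1), (w, 1), (x, 9), (z, 1), (z, 9)}

ρ[C→C2]: schema becomes (D, C2); tuples unchanged.
Joining T and RENAME[C→C2](T) on D yields {(1, a, a), (1, a, k), (1, a, u), (1, a, w), (1, a, z), (1, k, a), (1, k, k), (1, k, u), (1, k, w), (1, k, z), (1, u, a), (1, u, k), (1, u, u), (1, u, w), (1, u, z), (1, w, a), (1, w, k), (1, w, u), (1, w, w), (1, w, z), (1, z, a), (1, z, k), (1, z, u), (1, z, w), (1, z, z), (9, d, d), (9, d, p), (9, d, t), (9, d, x), (9, d, z), (9, p, d), (9, p, p), (9, p, t), (9, p, x), (9, p, z), (9, t, d), (9, t, p), (9, t, t), (9, t, x), (9, t, z), (9, x, d), (9, x, p), (9, x, t), (9, x, x), (9, x, z), (9, z, d), (9, z, p), (9, z, t), (9, z, x), (9, z, z)}.
Filtering on C != C2 leaves {(1, a, k), (1, a, u), (1, a, w), (1, a, z), (1, k, a), (1, k, u), (1, k, w), (1, k, z), (1, u, a), (1, u, k), (1, u, w), (1, u, z), (1, w, a), (1, w, k), (1, w, u), (1, w, z), (1, z, a), (1, z, k), (1, z, u), (1, z, w), (9, d, p), (9, d, t), (9, d, x), (9, d, z), (9, p, d), (9, p, t), (9, p, x), (9, p, z), (9, t, d), (9, t, p), (9, t, x), (9, t, z), (9, x, d), (9, x, p), (9, x, t), (9, x, z), (9, z, d), (9, z, p), (9, z, t), (9, z, x)}.
π_{C2, D} gives {(a, 1), (d, 9), (k, 1), (p, 9), (t, 9), (u, 1), (w, 1), (x, 9), (z, 1), (z, 9)} (30 duplicate(s) eliminated).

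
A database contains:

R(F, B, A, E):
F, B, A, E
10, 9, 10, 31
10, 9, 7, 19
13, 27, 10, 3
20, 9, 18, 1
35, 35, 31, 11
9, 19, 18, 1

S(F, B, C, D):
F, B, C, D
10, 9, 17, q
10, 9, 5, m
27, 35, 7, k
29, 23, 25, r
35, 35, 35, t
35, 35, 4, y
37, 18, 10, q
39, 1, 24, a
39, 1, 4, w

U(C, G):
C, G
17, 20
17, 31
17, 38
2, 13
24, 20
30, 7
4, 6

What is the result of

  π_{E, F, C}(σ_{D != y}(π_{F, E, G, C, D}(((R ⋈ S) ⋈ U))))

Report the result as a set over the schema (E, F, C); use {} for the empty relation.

Natural join on F, B: {(10, 9, 10, 31, 17, q), (10, 9, 10, 31, 5, m), (10, 9, 7, 19, 17, q), (10, 9, 7, 19, 5, m), (35, 35, 31, 11, 35, t), (35, 35, 31, 11, 4, y)}
Natural join on C: {(10, 9, 10, 31, 17, q, 20), (10, 9, 10, 31, 17, q, 31), (10, 9, 10, 31, 17, q, 38), (10, 9, 7, 19, 17, q, 20), (10, 9, 7, 19, 17, q, 31), (10, 9, 7, 19, 17, q, 38), (35, 35, 31, 11, 4, y, 6)}
π_{F, E, G, C, D} gives {(10, 19, 20, 17, q), (10, 19, 31, 17, q), (10, 19, 38, 17, q), (10, 31, 20, 17, q), (10, 31, 31, 17, q), (10, 31, 38, 17, q), (35, 11, 6, 4, y)}.
Selection D != y: {(10, 19, 20, 17, q), (10, 19, 31, 17, q), (10, 19, 38, 17, q), (10, 31, 20, 17, q), (10, 31, 31, 17, q), (10, 31, 38, 17, q)}
π_{E, F, C} gives {(19, 10, 17), (31, 10, 17)} (4 duplicate(s) eliminated).

{(19, 10, 17), (31, 10, 17)}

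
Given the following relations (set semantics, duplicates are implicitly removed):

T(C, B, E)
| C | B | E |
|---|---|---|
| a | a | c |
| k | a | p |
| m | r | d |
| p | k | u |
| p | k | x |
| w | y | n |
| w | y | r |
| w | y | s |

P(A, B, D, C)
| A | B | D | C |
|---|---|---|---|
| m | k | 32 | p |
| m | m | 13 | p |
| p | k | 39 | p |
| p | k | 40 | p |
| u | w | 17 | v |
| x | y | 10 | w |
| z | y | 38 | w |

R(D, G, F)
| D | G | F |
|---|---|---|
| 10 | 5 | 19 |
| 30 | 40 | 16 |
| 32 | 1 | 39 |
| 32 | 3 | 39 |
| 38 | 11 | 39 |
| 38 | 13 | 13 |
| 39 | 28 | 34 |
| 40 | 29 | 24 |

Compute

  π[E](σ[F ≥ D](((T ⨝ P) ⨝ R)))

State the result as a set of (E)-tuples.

{n, r, s, u, x}

T ⋈ P (natural join on C, B): {(p, k, u, m, 32), (p, k, u, p, 39), (p, k, u, p, 40), (p, k, x, m, 32), (p, k, x, p, 39), (p, k, x, p, 40), (w, y, n, x, 10), (w, y, n, z, 38), (w, y, r, x, 10), (w, y, r, z, 38), (w, y, s, x, 10), (w, y, s, z, 38)}
(T ⨝ P) ⋈ R (natural join on D): {(p, k, u, m, 32, 1, 39), (p, k, u, m, 32, 3, 39), (p, k, u, p, 39, 28, 34), (p, k, u, p, 40, 29, 24), (p, k, x, m, 32, 1, 39), (p, k, x, m, 32, 3, 39), (p, k, x, p, 39, 28, 34), (p, k, x, p, 40, 29, 24), (w, y, n, x, 10, 5, 19), (w, y, n, z, 38, 11, 39), (w, y, n, z, 38, 13, 13), (w, y, r, x, 10, 5, 19), (w, y, r, z, 38, 11, 39), (w, y, r, z, 38, 13, 13), (w, y, s, x, 10, 5, 19), (w, y, s, z, 38, 11, 39), (w, y, s, z, 38, 13, 13)}
Filtering on F ≥ D leaves {(p, k, u, m, 32, 1, 39), (p, k, u, m, 32, 3, 39), (p, k, x, m, 32, 1, 39), (p, k, x, m, 32, 3, 39), (w, y, n, x, 10, 5, 19), (w, y, n, z, 38, 11, 39), (w, y, r, x, 10, 5, 19), (w, y, r, z, 38, 11, 39), (w, y, s, x, 10, 5, 19), (w, y, s, z, 38, 11, 39)}.
π_{E} gives {n, r, s, u, x} (5 duplicate(s) eliminated).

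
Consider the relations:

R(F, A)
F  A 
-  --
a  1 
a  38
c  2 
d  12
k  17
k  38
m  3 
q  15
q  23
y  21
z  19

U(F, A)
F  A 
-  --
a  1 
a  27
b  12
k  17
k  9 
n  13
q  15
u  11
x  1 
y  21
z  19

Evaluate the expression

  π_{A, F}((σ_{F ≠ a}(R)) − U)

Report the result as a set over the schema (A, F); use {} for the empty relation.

{(12, d), (2, c), (23, q), (3, m), (38, k)}

Apply σ_{F ≠ a}; surviving tuples: {(c, 2), (d, 12), (k, 17), (k, 38), (m, 3), (q, 15), (q, 23), (y, 21), (z, 19)}
Taking the difference: {(c, 2), (d, 12), (k, 38), (m, 3), (q, 23)}
Keep only column(s) A, F: {(12, d), (2, c), (23, q), (3, m), (38, k)}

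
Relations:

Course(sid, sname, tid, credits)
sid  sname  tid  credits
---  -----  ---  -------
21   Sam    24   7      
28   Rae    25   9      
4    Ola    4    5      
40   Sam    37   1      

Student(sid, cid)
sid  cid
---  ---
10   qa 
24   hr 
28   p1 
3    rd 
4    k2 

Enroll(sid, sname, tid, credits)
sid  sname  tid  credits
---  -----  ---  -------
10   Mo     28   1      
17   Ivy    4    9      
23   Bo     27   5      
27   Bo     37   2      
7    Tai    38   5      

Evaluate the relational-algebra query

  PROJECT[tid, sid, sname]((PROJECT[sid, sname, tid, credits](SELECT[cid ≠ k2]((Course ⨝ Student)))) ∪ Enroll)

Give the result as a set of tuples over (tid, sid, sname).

{(25, 28, Rae), (27, 23, Bo), (28, 10, Mo), (37, 27, Bo), (38, 7, Tai), (4, 17, Ivy)}

Natural join on sid: {(28, Rae, 25, 9, p1), (4, Ola, 4, 5, k2)}
Selection cid ≠ k2: {(28, Rae, 25, 9, p1)}
π[sid, sname, tid, credits]: project onto (sid, sname, tid, credits) → {(28, Rae, 25, 9)}
Set union of the two operands is {(10, Mo, 28, 1), (17, Ivy, 4, 9), (23, Bo, 27, 5), (27, Bo, 37, 2), (28, Rae, 25, 9), (7, Tai, 38, 5)}.
π[tid, sid, sname]: project onto (tid, sid, sname) → {(25, 28, Rae), (27, 23, Bo), (28, 10, Mo), (37, 27, Bo), (38, 7, Tai), (4, 17, Ivy)}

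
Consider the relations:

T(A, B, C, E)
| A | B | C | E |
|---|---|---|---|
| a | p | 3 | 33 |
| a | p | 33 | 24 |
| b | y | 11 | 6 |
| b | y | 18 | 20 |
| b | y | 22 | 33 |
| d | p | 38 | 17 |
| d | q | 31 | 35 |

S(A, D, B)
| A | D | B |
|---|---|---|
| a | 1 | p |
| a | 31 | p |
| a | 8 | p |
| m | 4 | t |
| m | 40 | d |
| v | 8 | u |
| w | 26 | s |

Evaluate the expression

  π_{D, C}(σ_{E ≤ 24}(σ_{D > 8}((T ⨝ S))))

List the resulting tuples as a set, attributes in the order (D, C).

{(31, 33)}

Joining T and S on A, B yields {(a, p, 3, 33, 1), (a, p, 3, 33, 31), (a, p, 3, 33, 8), (a, p, 33, 24, 1), (a, p, 33, 24, 31), (a, p, 33, 24, 8)}.
Apply σ_{D > 8}; surviving tuples: {(a, p, 3, 33, 31), (a, p, 33, 24, 31)}
Apply σ_{E ≤ 24}; surviving tuples: {(a, p, 33, 24, 31)}
Keep only column(s) D, C: {(31, 33)}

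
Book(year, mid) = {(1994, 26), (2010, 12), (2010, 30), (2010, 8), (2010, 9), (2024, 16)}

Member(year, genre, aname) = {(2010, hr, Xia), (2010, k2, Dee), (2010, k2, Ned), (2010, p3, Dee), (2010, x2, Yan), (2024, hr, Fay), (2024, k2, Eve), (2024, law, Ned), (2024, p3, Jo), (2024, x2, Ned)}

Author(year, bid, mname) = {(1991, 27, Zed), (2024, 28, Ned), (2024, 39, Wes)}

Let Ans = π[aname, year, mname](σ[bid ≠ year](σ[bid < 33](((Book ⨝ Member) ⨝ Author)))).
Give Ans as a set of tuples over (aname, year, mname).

{(Eve, 2024, Ned), (Fay, 2024, Ned), (Jo, 2024, Ned), (Ned, 2024, Ned)}

Joining Book and Member on year yields {(2010, 12, hr, Xia), (2010, 12, k2, Dee), (2010, 12, k2, Ned), (2010, 12, p3, Dee), (2010, 12, x2, Yan), (2010, 30, hr, Xia), (2010, 30, k2, Dee), (2010, 30, k2, Ned), (2010, 30, p3, Dee), (2010, 30, x2, Yan), (2010, 8, hr, Xia), (2010, 8, k2, Dee), (2010, 8, k2, Ned), (2010, 8, p3, Dee), (2010, 8, x2, Yan), (2010, 9, hr, Xia), (2010, 9, k2, Dee), (2010, 9, k2, Ned), (2010, 9, p3, Dee), (2010, 9, x2, Yan), (2024, 16, hr, Fay), (2024, 16, k2, Eve), (2024, 16, law, Ned), (2024, 16, p3, Jo), (2024, 16, x2, Ned)}.
Joining (Book ⨝ Member) and Author on year yields {(2024, 16, hr, Fay, 28, Ned), (2024, 16, hr, Fay, 39, Wes), (2024, 16, k2, Eve, 28, Ned), (2024, 16, k2, Eve, 39, Wes), (2024, 16, law, Ned, 28, Ned), (2024, 16, law, Ned, 39, Wes), (2024, 16, p3, Jo, 28, Ned), (2024, 16, p3, Jo, 39, Wes), (2024, 16, x2, Ned, 28, Ned), (2024, 16, x2, Ned, 39, Wes)}.
Selection bid < 33: {(2024, 16, hr, Fay, 28, Ned), (2024, 16, k2, Eve, 28, Ned), (2024, 16, law, Ned, 28, Ned), (2024, 16, p3, Jo, 28, Ned), (2024, 16, x2, Ned, 28, Ned)}
Selection bid ≠ year: {(2024, 16, hr, Fay, 28, Ned), (2024, 16, k2, Eve, 28, Ned), (2024, 16, law, Ned, 28, Ned), (2024, 16, p3, Jo, 28, Ned), (2024, 16, x2, Ned, 28, Ned)}
π_{aname, year, mname} gives {(Eve, 2024, Ned), (Fay, 2024, Ned), (Jo, 2024, Ned), (Ned, 2024, Ned)} (1 duplicate(s) eliminated).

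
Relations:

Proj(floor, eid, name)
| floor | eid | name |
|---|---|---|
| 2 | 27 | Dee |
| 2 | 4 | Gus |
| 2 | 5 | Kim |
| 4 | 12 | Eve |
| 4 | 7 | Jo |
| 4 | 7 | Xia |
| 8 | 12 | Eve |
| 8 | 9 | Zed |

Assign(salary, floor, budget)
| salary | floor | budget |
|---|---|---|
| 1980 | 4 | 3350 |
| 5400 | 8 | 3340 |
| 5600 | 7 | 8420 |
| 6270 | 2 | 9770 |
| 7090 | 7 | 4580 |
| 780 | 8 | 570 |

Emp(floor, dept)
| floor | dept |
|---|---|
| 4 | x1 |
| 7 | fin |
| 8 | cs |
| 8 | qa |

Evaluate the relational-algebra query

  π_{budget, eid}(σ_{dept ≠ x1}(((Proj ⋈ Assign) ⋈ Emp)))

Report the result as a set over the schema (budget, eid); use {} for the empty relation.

{(3340, 12), (3340, 9), (570, 12), (570, 9)}

Joining Proj and Assign on floor yields {(2, 27, Dee, 6270, 9770), (2, 4, Gus, 6270, 9770), (2, 5, Kim, 6270, 9770), (4, 12, Eve, 1980, 3350), (4, 7, Jo, 1980, 3350), (4, 7, Xia, 1980, 3350), (8, 12, Eve, 5400, 3340), (8, 12, Eve, 780, 570), (8, 9, Zed, 5400, 3340), (8, 9, Zed, 780, 570)}.
Joining (Proj ⋈ Assign) and Emp on floor yields {(4, 12, Eve, 1980, 3350, x1), (4, 7, Jo, 1980, 3350, x1), (4, 7, Xia, 1980, 3350, x1), (8, 12, Eve, 5400, 3340, cs), (8, 12, Eve, 5400, 3340, qa), (8, 12, Eve, 780, 570, cs), (8, 12, Eve, 780, 570, qa), (8, 9, Zed, 5400, 3340, cs), (8, 9, Zed, 5400, 3340, qa), (8, 9, Zed, 780, 570, cs), (8, 9, Zed, 780, 570, qa)}.
Selection dept ≠ x1: {(8, 12, Eve, 5400, 3340, cs), (8, 12, Eve, 5400, 3340, qa), (8, 12, Eve, 780, 570, cs), (8, 12, Eve, 780, 570, qa), (8, 9, Zed, 5400, 3340, cs), (8, 9, Zed, 5400, 3340, qa), (8, 9, Zed, 780, 570, cs), (8, 9, Zed, 780, 570, qa)}
Keep only column(s) budget, eid (4 duplicate(s) eliminated): {(3340, 12), (3340, 9), (570, 12), (570, 9)}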